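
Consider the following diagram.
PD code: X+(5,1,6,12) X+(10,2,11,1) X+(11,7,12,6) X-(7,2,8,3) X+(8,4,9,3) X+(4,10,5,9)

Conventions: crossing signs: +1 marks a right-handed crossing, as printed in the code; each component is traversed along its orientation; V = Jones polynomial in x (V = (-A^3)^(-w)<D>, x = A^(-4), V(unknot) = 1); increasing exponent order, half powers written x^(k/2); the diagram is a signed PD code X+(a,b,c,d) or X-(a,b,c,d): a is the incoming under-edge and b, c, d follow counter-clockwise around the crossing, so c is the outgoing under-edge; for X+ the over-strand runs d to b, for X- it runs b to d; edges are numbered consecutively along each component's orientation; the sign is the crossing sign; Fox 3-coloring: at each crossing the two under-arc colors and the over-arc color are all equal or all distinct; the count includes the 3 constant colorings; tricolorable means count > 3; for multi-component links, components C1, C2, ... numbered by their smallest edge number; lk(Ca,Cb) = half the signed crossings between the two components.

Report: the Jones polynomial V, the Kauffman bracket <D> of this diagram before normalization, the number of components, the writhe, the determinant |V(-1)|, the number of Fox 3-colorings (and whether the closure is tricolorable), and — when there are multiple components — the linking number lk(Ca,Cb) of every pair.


Jones polynomial: V(x) = x + x^3 - x^4
<D> = -A^-4 + 1 + A^8; writhe +4
components 1, writhe +4 (6 crossings)
3-colorings: 9 of 3^6, det 3 — tricolorable
note: w = +4 (over 6 crossings) is diagram-only; (-A^3)^(-4) removes it from V


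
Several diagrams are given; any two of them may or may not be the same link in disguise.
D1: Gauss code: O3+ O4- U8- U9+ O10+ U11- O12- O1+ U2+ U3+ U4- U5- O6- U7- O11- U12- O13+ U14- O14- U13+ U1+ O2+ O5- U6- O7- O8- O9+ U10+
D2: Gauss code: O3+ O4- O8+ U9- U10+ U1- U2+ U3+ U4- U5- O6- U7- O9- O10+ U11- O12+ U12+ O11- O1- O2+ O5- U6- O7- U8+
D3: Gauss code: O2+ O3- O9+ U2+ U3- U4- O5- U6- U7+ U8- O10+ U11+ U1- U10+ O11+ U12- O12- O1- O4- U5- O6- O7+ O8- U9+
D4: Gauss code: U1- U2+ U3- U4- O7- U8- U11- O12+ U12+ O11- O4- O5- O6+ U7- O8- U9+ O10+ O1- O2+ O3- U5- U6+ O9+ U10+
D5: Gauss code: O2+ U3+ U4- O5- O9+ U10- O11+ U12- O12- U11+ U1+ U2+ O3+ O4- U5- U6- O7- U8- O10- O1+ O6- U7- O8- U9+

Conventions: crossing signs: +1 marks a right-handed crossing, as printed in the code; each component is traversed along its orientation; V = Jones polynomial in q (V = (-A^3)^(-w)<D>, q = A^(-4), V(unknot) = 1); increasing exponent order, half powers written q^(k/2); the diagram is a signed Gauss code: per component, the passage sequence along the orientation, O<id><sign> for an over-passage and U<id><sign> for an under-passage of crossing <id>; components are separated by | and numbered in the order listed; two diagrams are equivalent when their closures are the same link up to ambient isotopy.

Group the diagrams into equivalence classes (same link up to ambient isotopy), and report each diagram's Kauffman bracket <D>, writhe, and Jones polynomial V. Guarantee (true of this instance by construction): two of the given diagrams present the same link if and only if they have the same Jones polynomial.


classes: {D1, D2, D3, D4, D5}
V(D1) = -q^-4 + q^-3 + q^-1  [14 crossings, <D> = A^-2 + A^6 - A^10, w = -2]
V(D2) = -q^-4 + q^-3 + q^-1  [12 crossings, <D> = A^-2 + A^6 - A^10, w = -2]
V(D3) = -q^-4 + q^-3 + q^-1  [12 crossings, <D> = A^-2 + A^6 - A^10, w = -2]
D4 (bracket A^-2 + A^6 - A^10; 12 crossings at w = -2): V = -q^-4 + q^-3 + q^-1
V(D5) = -q^-4 + q^-3 + q^-1  [12 crossings, <D> = A^-2 + A^6 - A^10, w = -2]
insight: all 5 diagrams share one V(q), hence one class


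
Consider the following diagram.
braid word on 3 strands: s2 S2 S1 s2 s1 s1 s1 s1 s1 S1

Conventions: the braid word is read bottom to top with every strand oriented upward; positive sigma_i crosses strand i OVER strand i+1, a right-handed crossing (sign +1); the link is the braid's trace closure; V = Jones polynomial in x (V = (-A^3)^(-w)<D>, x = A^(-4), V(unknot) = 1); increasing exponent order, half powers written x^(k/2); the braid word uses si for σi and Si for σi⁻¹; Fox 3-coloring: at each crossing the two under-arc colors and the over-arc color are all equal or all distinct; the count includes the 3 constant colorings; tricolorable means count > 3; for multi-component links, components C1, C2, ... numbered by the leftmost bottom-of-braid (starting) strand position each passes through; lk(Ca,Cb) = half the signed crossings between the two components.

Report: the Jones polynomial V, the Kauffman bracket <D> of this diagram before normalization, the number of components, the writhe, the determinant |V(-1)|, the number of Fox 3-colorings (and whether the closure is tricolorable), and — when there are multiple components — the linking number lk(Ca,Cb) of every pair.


Jones polynomial: V(x) = x + x^3 - x^4
<D> = -A^-4 + 1 + A^8; writhe +4
components 1, writhe +4 (10 crossings)
3-colorings: 9 of 3^10, det 3 — tricolorable
note: |V(-1)| = 3: so tricolorable, since 3 divides 3


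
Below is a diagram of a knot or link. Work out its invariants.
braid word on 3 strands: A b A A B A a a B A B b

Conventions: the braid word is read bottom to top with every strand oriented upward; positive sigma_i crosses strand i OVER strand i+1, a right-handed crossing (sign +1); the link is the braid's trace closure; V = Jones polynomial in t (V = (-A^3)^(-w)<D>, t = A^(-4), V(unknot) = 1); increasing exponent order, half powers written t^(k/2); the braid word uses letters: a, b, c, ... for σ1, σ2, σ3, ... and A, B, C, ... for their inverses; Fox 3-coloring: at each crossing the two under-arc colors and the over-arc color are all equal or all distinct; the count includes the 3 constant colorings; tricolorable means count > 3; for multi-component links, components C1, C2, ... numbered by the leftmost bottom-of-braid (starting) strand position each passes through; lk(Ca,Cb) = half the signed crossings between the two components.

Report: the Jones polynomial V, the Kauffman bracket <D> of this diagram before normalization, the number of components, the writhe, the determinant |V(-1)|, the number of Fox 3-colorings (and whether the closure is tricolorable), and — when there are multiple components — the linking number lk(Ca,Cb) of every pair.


V(t) = t^-7 - 2t^-6 + 2t^-5 - 3t^-4 + 3t^-3 - 2t^-2 + 2t^-1
bracket: 2A^-8 - 2A^-4 + 3 - 3A^4 + 2A^8 - 2A^12 + A^16, w = -4
1 component, writhe -4, over 12 crossings
det 15, colorings 9 of 3^12 — tricolorable
observation: |V(-1)| = 15: so tricolorable, since 3 divides 15


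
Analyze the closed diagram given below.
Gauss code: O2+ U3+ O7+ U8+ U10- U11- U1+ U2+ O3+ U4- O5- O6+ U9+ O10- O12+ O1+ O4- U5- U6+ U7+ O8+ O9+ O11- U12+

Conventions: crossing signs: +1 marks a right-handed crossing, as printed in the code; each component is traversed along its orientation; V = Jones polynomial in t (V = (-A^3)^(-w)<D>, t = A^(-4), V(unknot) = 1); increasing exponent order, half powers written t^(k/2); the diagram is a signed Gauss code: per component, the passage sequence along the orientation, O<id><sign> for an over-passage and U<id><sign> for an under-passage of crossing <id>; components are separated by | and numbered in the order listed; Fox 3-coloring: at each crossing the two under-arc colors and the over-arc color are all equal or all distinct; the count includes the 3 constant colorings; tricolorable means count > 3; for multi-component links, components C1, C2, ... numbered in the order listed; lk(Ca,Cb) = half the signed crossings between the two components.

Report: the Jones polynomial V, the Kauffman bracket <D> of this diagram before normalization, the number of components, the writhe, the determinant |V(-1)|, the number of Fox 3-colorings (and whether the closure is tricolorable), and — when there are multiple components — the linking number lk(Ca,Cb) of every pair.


Jones polynomial: V(t) = t - t^2 + 2t^3 - t^4 + t^5 - t^6
<D> = -A^-12 + A^-8 - A^-4 + 2 - A^4 + A^8; writhe +4
components 1, writhe +4 (12 crossings)
3-colorings: 3 of 3^12, det 7 — not tricolorable
note: det 7 = |V(-1)|; not divisible by 3, so not tricolorable


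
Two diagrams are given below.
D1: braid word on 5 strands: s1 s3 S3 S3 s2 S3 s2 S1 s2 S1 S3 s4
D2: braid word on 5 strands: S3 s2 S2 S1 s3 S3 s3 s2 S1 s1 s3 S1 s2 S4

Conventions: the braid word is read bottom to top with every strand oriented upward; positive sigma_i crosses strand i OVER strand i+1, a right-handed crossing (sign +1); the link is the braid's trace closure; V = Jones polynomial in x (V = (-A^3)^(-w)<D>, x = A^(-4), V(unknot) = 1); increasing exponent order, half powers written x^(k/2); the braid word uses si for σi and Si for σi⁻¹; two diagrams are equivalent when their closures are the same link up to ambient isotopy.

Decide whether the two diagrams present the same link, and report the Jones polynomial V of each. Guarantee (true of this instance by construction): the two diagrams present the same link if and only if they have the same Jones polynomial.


same link: no
V(D1) = -x^-3 + 2x^-2 - 2x^-1 + 3 - 2x + 2x^2 - x^3  [12 crossings, <D> = -A^-12 + 2A^-8 - 2A^-4 + 3 - 2A^4 + 2A^8 - A^12, w = 0]
D2 (bracket A^-8 - A^-4 + 1 - A^4 + A^8; 14 crossings at w = 0): V = x^-2 - x^-1 + 1 - x + x^2
note: V(x) takes 2 values over 2 diagrams, fixing the grouping


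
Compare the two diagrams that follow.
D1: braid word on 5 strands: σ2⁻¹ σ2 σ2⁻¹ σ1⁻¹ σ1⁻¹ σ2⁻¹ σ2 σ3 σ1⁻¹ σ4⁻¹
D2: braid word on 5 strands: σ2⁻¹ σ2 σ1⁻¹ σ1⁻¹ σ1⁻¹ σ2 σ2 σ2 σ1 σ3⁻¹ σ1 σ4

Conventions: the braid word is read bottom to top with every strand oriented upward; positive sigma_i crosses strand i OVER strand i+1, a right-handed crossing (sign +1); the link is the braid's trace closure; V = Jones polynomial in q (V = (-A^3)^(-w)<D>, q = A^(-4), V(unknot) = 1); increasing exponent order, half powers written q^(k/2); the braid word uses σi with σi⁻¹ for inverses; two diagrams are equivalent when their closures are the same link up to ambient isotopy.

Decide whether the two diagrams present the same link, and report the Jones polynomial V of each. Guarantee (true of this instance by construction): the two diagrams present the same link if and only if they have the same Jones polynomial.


equivalent: no
D1 (bracket A^-8 + 1 - A^4; 10 crossings at w = -4): V = -q^-4 + q^-3 + q^-1
D2 (bracket -A^-10 + A^-6 + A^2; 12 crossings at w = +2): V = q + q^3 - q^4
key observation: V(q) takes 2 values over 2 diagrams, fixing the grouping


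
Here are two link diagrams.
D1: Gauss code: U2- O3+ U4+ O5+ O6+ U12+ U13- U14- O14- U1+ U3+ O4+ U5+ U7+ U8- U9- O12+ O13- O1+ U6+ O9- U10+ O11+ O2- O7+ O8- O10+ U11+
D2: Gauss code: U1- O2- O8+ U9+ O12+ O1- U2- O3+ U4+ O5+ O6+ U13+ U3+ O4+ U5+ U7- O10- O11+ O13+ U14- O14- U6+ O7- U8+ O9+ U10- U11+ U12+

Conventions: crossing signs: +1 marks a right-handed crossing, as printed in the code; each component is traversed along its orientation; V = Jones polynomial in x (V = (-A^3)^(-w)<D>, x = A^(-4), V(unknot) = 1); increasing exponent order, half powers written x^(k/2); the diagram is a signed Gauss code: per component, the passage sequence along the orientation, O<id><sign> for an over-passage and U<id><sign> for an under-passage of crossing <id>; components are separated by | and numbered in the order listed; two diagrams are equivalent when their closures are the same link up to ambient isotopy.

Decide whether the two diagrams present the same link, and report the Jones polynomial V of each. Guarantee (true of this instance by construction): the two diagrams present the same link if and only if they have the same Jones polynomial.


same link: yes
V(D1) = x - x^2 + 2x^3 - x^4 + x^5 - x^6  [14 crossings, <D> = -A^-12 + A^-8 - A^-4 + 2 - A^4 + A^8, w = +4]
V(D2) = x - x^2 + 2x^3 - x^4 + x^5 - x^6  [14 crossings, <D> = -A^-12 + A^-8 - A^-4 + 2 - A^4 + A^8, w = +4]
insight: all 2 diagrams share one V(x), hence one class


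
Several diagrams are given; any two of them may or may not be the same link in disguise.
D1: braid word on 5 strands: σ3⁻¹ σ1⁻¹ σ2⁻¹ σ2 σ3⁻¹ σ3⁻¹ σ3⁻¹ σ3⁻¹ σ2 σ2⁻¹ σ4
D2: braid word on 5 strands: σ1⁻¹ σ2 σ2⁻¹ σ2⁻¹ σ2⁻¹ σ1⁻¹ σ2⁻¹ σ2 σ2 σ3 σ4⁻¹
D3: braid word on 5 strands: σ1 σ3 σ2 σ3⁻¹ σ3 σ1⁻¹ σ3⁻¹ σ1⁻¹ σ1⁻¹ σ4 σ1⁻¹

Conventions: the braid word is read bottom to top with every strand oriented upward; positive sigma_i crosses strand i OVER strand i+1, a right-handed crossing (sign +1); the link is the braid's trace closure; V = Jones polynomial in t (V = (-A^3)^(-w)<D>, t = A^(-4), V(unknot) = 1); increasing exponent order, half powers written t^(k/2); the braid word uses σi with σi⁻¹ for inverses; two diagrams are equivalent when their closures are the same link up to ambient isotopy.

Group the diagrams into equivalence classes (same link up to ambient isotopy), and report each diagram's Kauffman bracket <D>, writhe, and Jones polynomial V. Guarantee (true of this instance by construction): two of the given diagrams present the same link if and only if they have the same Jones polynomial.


classes: {D1} | {D2} | {D3}
V(D1) = t^(-15/2) - t^(-7/2) - t^(-5/2) - t^(-3/2)  [11 crossings, <D> = A^-9 + A^-5 + A^-1 - A^15, w = -5]
D2 (bracket A^-7 - A^-3 + A + A^9; 11 crossings at w = -3): V = -t^(-9/2) - t^(-5/2) + t^(-3/2) - t^(-1/2)
V(D3) = t^(-9/2) - t^(-5/2) - t^(-3/2) - t^(-1/2)  [11 crossings, <D> = A^-1 + A^3 + A^7 - A^15, w = -1]
note: 3 values of V(t) split the 3 diagrams


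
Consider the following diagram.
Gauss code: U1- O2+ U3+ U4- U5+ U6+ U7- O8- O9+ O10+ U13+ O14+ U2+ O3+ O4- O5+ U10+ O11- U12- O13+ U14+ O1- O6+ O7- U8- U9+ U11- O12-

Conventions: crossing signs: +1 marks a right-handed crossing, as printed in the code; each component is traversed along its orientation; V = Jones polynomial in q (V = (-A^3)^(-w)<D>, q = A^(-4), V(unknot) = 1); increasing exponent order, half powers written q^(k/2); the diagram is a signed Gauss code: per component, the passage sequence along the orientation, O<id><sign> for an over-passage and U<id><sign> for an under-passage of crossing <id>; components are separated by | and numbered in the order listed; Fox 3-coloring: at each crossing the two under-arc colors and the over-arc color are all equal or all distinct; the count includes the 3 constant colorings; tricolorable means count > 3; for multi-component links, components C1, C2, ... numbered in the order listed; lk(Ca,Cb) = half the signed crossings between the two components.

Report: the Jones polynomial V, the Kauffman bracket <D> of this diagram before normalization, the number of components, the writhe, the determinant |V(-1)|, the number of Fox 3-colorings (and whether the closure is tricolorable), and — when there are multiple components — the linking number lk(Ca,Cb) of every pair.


V = -q^-2 + 2q^-1 - 3 + 5q - 4q^2 + 5q^3 - 4q^4 + 2q^5 - q^6
<D> = -A^-18 + 2A^-14 - 4A^-10 + 5A^-6 - 4A^-2 + 5A^2 - 3A^6 + 2A^10 - A^14 (w = +2)
1 component over 14 crossings, w = +2
9 Fox colorings among 3^14, |V(-1)| = 27: tricolorable
why: w = +2 (over 14 crossings) is diagram-only; (-A^3)^(-2) removes it from V


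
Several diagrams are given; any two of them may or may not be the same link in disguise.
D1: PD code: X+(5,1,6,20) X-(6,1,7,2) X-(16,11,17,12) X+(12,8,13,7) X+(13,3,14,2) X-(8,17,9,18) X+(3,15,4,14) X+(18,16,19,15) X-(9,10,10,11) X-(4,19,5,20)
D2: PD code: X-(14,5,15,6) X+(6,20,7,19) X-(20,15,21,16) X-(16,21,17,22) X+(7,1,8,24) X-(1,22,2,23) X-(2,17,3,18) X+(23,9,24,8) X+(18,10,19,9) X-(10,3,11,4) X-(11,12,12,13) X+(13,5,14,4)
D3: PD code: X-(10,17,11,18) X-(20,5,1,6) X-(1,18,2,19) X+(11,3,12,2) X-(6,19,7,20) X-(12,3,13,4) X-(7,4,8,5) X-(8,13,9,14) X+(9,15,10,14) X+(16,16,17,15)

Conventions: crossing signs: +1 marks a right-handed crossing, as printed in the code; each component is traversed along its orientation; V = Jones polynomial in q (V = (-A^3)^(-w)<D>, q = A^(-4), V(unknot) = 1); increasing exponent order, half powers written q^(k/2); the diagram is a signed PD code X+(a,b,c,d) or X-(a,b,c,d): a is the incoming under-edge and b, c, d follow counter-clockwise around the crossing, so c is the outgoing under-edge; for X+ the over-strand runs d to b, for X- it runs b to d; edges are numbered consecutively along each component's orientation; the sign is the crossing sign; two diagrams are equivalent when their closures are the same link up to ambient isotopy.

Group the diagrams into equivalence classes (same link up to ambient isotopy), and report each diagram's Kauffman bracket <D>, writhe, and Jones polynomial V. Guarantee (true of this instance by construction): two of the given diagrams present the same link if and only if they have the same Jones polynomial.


grouping into links: {D1} | {D2} | {D3}
V(D1) = q^-2 - q^-1 + 2 - 2q + q^2 - q^3 + q^4  (w 0, c 10, <D> = A^-16 - A^-12 + A^-8 - 2A^-4 + 2 - A^4 + A^8)
V(D2) = q^-3 - q^-2 + q^-1 - 1 + q - q^2 + q^3  (w -2, c 12, <D> = A^-18 - A^-14 + A^-10 - A^-6 + A^-2 - A^2 + A^6)
D3 (bracket A^-8 + 1 - A^4; 10 crossings at w = -4): V = -q^-4 + q^-3 + q^-1
why: V(q) takes 3 values over 3 diagrams, fixing the grouping


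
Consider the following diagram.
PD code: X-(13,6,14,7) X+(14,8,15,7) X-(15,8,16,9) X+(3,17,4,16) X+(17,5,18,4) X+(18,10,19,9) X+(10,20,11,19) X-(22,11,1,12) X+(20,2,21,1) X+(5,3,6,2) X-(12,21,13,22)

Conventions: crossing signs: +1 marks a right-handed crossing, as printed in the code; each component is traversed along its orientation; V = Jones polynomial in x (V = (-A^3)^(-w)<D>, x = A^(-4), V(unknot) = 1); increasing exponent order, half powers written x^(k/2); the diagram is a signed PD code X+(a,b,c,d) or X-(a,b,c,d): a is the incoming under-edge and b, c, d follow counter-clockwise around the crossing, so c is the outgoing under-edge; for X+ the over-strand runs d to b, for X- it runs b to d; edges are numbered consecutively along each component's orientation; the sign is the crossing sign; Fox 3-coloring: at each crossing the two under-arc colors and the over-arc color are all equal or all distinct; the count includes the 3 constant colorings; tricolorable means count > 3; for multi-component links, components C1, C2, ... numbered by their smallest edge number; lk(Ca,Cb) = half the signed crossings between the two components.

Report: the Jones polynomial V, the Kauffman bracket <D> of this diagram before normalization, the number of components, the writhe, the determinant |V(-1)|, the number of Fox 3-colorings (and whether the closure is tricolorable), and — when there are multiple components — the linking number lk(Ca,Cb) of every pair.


Jones polynomial: V(x) = x^-1 - 2 + 4x - 5x^2 + 6x^3 - 5x^4 + 4x^5 - 3x^6 + x^7
<D> = -A^-19 + 3A^-15 - 4A^-11 + 5A^-7 - 6A^-3 + 5A - 4A^5 + 2A^9 - A^13; writhe +3
components 1, writhe +3 (11 crossings)
3-colorings: 3 of 3^11, det 31 — not tricolorable
note: the span of V is 8, forcing >= 8 crossings in any diagram


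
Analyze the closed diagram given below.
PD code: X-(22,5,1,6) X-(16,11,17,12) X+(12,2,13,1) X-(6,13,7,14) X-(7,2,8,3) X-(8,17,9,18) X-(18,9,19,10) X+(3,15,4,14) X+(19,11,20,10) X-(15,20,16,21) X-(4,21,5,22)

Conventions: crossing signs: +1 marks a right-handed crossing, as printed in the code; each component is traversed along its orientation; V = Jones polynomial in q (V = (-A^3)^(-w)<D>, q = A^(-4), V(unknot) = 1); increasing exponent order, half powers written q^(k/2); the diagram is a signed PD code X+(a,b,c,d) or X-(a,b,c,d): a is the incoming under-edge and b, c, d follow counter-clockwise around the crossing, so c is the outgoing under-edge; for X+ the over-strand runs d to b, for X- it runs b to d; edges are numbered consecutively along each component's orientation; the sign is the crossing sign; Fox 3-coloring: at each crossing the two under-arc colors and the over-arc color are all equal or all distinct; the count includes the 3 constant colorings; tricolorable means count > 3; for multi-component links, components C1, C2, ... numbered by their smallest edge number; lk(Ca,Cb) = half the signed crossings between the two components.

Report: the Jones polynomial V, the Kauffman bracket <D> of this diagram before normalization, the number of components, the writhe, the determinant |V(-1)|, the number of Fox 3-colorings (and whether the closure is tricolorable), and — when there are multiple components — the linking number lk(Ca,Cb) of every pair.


Jones polynomial: V(q) = q^-7 - 2q^-6 + 2q^-5 - 3q^-4 + 3q^-3 - 2q^-2 + 2q^-1
<D> = -2A^-11 + 2A^-7 - 3A^-3 + 3A - 2A^5 + 2A^9 - A^13; writhe -5
components 1, writhe -5 (11 crossings)
3-colorings: 9 of 3^11, det 15 — tricolorable
note: w = -5 shifts under R1 moves; the (-A^3)^(5) factor cancels that in V


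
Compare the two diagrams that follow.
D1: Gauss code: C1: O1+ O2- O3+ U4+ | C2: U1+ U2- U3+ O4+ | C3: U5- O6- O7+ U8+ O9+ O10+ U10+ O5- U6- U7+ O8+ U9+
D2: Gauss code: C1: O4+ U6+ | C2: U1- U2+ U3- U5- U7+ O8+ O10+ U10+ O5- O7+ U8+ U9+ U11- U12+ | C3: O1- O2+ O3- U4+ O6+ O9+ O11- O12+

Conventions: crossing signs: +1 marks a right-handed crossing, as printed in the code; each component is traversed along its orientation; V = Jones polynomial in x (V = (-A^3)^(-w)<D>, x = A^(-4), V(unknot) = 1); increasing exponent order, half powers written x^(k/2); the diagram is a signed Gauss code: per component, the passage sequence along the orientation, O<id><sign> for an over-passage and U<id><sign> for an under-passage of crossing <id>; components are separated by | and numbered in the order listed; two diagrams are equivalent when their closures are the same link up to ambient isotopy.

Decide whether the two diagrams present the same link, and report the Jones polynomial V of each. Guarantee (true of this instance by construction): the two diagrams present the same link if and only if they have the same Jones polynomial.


equivalent: yes
V(D1) = 1 + x + x^2 + x^3  (w +4, c 10, <D> = 1 + A^4 + A^8 + A^12)
D2 (bracket 1 + A^4 + A^8 + A^12; 12 crossings at w = +4): V = 1 + x + x^2 + x^3
why: one V(x) for all 2 diagrams — one class (guaranteed)


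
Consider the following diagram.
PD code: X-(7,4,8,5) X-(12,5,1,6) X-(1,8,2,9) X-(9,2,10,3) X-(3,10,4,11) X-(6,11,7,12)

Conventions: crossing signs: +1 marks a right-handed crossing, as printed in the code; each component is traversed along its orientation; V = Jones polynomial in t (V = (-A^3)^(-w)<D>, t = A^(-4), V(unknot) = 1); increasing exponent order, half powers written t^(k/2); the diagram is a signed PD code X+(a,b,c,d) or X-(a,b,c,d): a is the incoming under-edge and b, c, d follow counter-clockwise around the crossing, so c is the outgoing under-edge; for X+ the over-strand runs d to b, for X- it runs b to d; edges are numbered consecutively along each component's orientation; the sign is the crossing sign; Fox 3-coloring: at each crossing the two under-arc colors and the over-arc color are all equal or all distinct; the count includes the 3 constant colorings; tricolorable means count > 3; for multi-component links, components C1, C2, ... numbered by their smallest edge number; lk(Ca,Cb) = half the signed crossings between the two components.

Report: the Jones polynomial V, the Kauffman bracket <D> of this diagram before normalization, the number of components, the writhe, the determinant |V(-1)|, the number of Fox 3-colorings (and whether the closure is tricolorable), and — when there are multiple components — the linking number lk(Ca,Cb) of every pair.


V(t) = -t^-7 + t^-6 - t^-5 + t^-4 + t^-2
bracket: A^-10 + A^-2 - A^2 + A^6 - A^10, w = -6
1 component, writhe -6, over 6 crossings
det 5, colorings 3 of 3^6 — not tricolorable
observation: the span of V is 5, forcing >= 5 crossings in any diagram


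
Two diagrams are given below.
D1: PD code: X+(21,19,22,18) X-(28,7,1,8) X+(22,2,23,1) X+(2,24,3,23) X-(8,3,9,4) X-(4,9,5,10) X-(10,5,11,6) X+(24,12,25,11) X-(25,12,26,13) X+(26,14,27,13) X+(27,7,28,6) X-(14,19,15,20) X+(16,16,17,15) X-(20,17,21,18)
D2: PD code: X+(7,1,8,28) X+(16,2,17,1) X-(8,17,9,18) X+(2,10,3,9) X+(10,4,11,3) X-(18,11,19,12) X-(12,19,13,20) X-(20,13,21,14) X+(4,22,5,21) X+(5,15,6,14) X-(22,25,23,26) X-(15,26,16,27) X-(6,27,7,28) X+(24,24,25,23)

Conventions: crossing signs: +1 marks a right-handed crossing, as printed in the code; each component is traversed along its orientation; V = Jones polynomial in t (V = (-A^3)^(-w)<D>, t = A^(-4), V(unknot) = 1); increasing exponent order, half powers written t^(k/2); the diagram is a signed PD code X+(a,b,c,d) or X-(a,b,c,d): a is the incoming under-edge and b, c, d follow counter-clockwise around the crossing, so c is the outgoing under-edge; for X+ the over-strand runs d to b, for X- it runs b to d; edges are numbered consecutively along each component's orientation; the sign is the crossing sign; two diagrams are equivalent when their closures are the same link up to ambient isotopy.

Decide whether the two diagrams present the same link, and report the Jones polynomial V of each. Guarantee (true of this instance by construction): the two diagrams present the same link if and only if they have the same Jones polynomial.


equivalent: yes
V(D1) = -t^-3 + t^-2 - t^-1 + 3 - t + t^2 - t^3  (w 0, c 14, <D> = -A^-12 + A^-8 - A^-4 + 3 - A^4 + A^8 - A^12)
D2 (bracket -A^-12 + A^-8 - A^-4 + 3 - A^4 + A^8 - A^12; 14 crossings at w = 0): V = -t^-3 + t^-2 - t^-1 + 3 - t + t^2 - t^3
why: one V(t) for all 2 diagrams — one class (guaranteed)


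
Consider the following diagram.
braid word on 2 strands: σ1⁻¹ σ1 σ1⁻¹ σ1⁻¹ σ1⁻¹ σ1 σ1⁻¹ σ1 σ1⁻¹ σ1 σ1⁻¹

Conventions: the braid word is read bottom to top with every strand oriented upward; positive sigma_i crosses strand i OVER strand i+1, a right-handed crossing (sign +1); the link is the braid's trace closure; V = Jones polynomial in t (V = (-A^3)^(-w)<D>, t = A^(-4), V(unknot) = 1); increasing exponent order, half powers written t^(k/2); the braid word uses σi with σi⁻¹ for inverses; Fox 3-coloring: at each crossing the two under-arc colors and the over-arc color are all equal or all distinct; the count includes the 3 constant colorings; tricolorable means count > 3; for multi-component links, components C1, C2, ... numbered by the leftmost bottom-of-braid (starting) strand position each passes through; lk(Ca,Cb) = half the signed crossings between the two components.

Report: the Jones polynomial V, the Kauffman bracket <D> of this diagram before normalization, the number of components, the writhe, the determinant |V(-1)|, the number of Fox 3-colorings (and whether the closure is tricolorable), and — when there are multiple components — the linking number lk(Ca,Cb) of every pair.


V = -t^-4 + t^-3 + t^-1
<D> = -A^-5 - A^3 + A^7 (w = -3)
1 component over 11 crossings, w = -3
9 Fox colorings among 3^11, |V(-1)| = 3: tricolorable
why: |V(-1)| = 3: so tricolorable, since 3 divides 3


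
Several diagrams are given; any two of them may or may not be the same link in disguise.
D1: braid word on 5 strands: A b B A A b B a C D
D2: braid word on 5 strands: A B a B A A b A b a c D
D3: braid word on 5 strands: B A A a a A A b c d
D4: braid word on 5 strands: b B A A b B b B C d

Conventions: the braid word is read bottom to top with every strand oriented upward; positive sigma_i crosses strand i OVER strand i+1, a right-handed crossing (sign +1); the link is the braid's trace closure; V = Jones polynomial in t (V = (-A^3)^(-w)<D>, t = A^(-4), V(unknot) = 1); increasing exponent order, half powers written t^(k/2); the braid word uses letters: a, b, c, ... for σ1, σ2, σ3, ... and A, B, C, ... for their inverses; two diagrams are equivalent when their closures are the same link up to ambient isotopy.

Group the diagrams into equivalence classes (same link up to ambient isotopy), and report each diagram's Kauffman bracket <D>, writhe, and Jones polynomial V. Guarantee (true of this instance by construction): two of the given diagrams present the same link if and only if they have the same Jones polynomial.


classes: {D1, D2, D3, D4}
V(D1) = t^-3 + t^-2 + t^-1 + 1  [10 crossings, <D> = A^-12 + A^-8 + A^-4 + 1, w = -4]
V(D2) = t^-3 + t^-2 + t^-1 + 1  [12 crossings, <D> = A^-6 + A^-2 + A^2 + A^6, w = -2]
D3 (bracket 1 + A^4 + A^8 + A^12; 10 crossings at w = 0): V = t^-3 + t^-2 + t^-1 + 1
V(D4) = t^-3 + t^-2 + t^-1 + 1  (w -2, c 10, <D> = A^-6 + A^-2 + A^2 + A^6)
note: one V(t) for all 4 diagrams — one class (guaranteed)


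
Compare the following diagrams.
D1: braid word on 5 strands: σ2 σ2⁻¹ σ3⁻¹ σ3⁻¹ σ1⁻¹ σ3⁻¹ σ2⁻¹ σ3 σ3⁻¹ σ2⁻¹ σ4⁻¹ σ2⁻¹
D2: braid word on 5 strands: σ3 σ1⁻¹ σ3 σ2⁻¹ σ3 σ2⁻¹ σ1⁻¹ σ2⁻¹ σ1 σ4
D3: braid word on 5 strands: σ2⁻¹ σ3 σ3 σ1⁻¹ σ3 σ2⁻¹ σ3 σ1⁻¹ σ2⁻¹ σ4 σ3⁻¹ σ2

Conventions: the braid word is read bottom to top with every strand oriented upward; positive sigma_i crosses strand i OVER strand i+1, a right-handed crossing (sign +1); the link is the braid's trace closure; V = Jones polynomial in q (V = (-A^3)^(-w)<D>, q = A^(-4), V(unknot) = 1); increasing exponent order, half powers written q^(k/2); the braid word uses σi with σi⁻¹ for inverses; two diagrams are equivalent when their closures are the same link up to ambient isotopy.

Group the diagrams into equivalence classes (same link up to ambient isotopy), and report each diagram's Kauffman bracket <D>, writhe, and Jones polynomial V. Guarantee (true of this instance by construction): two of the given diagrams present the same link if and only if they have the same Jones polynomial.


grouping into links: {D1} | {D2, D3}
V(D1) = q^-8 - 2q^-7 + q^-6 - 2q^-5 + 2q^-4 + q^-2  (w -8, c 12, <D> = A^-16 + 2A^-8 - 2A^-4 + 1 - 2A^4 + A^8)
V(D2) = -q^-3 + 2q^-2 - 2q^-1 + 3 - 2q + 2q^2 - q^3  (w 0, c 10, <D> = -A^-12 + 2A^-8 - 2A^-4 + 3 - 2A^4 + 2A^8 - A^12)
D3 (bracket -A^-12 + 2A^-8 - 2A^-4 + 3 - 2A^4 + 2A^8 - A^12; 12 crossings at w = 0): V = -q^-3 + 2q^-2 - 2q^-1 + 3 - 2q + 2q^2 - q^3
why: 2 values of V(q) split the 3 diagrams


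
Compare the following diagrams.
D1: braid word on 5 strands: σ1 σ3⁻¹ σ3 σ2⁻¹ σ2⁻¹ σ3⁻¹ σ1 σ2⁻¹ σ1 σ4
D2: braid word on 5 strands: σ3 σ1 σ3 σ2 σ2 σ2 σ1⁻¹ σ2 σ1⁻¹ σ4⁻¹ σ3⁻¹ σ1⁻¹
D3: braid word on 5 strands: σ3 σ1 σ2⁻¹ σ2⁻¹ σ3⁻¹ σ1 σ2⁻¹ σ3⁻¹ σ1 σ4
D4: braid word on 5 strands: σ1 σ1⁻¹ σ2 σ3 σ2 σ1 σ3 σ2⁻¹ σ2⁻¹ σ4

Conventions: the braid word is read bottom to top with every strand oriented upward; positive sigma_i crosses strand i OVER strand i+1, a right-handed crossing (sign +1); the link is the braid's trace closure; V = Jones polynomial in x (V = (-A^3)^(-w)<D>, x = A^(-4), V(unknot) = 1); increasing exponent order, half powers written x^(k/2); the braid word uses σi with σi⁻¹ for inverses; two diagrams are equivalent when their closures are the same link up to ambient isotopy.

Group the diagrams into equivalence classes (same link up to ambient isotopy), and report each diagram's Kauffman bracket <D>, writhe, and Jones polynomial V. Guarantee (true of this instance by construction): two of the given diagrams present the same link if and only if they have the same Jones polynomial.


classes: {D1, D3} | {D2} | {D4}
V(D1) = -x^-3 + 2x^-2 - 2x^-1 + 3 - 2x + 2x^2 - x^3  [10 crossings, <D> = -A^-12 + 2A^-8 - 2A^-4 + 3 - 2A^4 + 2A^8 - A^12, w = 0]
V(D2) = x^-1 - 1 + 2x - 2x^2 + 2x^3 - 2x^4 + x^5  (w +2, c 12, <D> = A^-14 - 2A^-10 + 2A^-6 - 2A^-2 + 2A^2 - A^6 + A^10)
V(D3) = -x^-3 + 2x^-2 - 2x^-1 + 3 - 2x + 2x^2 - x^3  (w 0, c 10, <D> = -A^-12 + 2A^-8 - 2A^-4 + 3 - 2A^4 + 2A^8 - A^12)
D4 (bracket A^12; 10 crossings at w = +4): V = 1
insight: V(x) takes 3 values over 4 diagrams, fixing the grouping


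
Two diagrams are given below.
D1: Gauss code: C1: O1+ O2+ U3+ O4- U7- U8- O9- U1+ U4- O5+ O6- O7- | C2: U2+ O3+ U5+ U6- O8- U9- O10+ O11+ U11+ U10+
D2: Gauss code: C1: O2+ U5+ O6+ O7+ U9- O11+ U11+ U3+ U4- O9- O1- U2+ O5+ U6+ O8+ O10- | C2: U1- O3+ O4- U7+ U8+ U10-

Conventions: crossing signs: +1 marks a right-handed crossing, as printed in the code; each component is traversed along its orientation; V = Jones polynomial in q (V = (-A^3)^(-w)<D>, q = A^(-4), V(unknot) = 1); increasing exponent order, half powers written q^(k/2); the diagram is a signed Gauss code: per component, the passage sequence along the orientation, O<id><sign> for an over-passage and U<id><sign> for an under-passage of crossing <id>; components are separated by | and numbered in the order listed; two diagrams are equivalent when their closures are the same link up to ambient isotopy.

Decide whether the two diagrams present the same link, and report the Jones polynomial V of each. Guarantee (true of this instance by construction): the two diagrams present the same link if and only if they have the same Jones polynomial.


same link: no
V(D1) = q^(-7/2) - 2q^(-5/2) + q^(-3/2) - 2q^(-1/2) + q^(1/2) - q^(3/2)  [11 crossings, <D> = A^-3 - A + 2A^5 - A^9 + 2A^13 - A^17, w = +1]
D2 (bracket -A^-9 + A^-1 + A^3 + A^7; 11 crossings at w = +3): V = -q^(1/2) - q^(3/2) - q^(5/2) + q^(9/2)
note: 2 classes among 2 diagrams; unequal V(q) rules out equality


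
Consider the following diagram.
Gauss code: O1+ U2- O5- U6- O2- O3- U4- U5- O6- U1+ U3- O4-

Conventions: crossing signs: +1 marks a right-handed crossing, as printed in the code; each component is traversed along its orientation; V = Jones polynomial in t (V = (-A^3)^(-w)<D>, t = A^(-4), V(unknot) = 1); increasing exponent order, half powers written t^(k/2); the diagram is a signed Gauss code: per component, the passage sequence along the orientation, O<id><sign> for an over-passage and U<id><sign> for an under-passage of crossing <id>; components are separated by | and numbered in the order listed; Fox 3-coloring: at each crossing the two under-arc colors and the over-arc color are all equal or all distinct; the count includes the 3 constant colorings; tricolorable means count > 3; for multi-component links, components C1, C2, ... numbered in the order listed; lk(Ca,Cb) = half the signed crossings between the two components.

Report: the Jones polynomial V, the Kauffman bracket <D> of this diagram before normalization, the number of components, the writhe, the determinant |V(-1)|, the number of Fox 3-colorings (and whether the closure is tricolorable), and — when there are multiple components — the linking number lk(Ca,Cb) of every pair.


Jones polynomial: V(t) = -t^-6 + t^-5 - t^-4 + 2t^-3 - t^-2 + t^-1
<D> = A^-8 - A^-4 + 2 - A^4 + A^8 - A^12; writhe -4
components 1, writhe -4 (6 crossings)
3-colorings: 3 of 3^6, det 7 — not tricolorable
note: V spans 5 powers of t: at least 5 crossings in any diagram


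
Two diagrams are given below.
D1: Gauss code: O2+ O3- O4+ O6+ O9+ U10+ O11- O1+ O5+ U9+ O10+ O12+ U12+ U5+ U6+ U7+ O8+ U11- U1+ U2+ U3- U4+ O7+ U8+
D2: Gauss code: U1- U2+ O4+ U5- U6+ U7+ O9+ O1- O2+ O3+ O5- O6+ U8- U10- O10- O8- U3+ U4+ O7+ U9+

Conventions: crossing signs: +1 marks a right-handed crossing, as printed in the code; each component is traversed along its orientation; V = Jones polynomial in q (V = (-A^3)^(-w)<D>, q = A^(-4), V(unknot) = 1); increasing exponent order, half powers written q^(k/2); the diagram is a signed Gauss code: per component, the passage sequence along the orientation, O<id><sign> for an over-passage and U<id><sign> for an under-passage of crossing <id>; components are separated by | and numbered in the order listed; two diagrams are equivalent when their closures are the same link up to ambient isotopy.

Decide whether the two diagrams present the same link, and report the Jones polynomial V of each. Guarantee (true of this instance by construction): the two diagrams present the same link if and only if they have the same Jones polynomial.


equivalent: no
V(D1) = q^2 + 2q^4 - 2q^5 + q^6 - 2q^7 + q^8  (w +8, c 12, <D> = A^-8 - 2A^-4 + 1 - 2A^4 + 2A^8 + A^16)
D2 (bracket -A^-10 + A^-6 + A^2; 10 crossings at w = +2): V = q + q^3 - q^4
why: 2 classes among 2 diagrams; unequal V(q) rules out equality


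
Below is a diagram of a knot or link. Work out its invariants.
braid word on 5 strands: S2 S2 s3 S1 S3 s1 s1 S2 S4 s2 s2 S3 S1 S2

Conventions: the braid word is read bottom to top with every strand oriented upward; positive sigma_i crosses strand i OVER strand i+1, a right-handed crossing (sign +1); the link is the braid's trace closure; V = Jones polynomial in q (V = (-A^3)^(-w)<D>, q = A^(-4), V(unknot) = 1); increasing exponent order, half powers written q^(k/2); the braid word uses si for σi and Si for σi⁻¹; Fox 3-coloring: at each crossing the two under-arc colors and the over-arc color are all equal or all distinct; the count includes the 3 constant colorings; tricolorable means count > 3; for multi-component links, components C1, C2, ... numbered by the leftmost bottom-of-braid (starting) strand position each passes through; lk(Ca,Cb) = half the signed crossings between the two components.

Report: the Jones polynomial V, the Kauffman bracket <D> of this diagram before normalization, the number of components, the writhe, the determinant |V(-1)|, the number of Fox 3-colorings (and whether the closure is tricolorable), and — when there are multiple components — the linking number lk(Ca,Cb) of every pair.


V(q) = -q^-4 + q^-3 + q^-1
bracket: A^-8 + 1 - A^4, w = -4
1 component, writhe -4, over 14 crossings
det 3, colorings 9 of 3^14 — tricolorable
observation: |V(-1)| = 3: so tricolorable, since 3 divides 3


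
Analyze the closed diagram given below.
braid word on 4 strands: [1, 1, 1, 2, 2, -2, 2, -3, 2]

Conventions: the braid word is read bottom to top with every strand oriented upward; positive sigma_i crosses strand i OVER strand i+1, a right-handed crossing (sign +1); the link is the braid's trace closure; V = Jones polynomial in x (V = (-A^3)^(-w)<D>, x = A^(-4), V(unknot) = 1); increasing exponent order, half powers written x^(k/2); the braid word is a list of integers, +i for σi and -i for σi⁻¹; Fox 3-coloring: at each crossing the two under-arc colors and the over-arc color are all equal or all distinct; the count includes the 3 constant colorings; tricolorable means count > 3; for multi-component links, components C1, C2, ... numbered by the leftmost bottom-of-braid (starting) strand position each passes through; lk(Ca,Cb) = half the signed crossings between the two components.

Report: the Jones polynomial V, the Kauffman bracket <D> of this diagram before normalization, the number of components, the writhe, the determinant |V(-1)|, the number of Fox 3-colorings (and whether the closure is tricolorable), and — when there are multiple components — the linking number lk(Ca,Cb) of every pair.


Jones polynomial: V(x) = x^2 + 2x^4 - 2x^5 + x^6 - 2x^7 + x^8
<D> = -A^-17 + 2A^-13 - A^-9 + 2A^-5 - 2A^-1 - A^7; writhe +5
components 1, writhe +5 (9 crossings)
3-colorings: 27 of 3^9, det 9 — tricolorable
note: w = +5 (over 9 crossings) is diagram-only; (-A^3)^(-5) removes it from V


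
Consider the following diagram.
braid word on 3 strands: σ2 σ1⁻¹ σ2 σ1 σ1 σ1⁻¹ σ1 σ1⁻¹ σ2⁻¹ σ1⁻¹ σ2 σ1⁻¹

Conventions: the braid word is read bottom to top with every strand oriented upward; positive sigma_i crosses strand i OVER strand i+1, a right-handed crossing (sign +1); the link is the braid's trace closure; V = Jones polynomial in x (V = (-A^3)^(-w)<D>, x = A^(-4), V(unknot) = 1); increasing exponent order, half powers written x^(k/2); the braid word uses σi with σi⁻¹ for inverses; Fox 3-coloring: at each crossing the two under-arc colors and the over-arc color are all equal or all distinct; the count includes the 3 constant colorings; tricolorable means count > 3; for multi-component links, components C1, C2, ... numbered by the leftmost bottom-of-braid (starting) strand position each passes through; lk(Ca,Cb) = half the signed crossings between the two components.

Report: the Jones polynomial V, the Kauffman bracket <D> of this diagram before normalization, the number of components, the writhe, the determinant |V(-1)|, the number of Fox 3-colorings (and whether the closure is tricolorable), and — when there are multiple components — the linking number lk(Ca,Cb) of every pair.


V(x) = -x^-3 + 2x^-2 - 2x^-1 + 3 - 2x + 2x^2 - x^3
bracket: -A^-12 + 2A^-8 - 2A^-4 + 3 - 2A^4 + 2A^8 - A^12, w = 0
1 component, writhe 0, over 12 crossings
det 13, colorings 3 of 3^12 — not tricolorable
observation: palindromic: swapping x for 1/x fixes V
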